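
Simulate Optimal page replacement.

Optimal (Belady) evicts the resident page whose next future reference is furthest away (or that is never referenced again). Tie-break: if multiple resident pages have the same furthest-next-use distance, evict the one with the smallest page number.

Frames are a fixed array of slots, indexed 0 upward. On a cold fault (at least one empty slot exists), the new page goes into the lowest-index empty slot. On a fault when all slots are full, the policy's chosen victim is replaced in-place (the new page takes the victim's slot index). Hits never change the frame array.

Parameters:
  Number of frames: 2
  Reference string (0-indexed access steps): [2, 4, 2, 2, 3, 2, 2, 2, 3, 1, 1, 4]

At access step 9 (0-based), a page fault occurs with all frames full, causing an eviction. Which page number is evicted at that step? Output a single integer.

Step 0: ref 2 -> FAULT, frames=[2,-]
Step 1: ref 4 -> FAULT, frames=[2,4]
Step 2: ref 2 -> HIT, frames=[2,4]
Step 3: ref 2 -> HIT, frames=[2,4]
Step 4: ref 3 -> FAULT, evict 4, frames=[2,3]
Step 5: ref 2 -> HIT, frames=[2,3]
Step 6: ref 2 -> HIT, frames=[2,3]
Step 7: ref 2 -> HIT, frames=[2,3]
Step 8: ref 3 -> HIT, frames=[2,3]
Step 9: ref 1 -> FAULT, evict 2, frames=[1,3]
At step 9: evicted page 2

Answer: 2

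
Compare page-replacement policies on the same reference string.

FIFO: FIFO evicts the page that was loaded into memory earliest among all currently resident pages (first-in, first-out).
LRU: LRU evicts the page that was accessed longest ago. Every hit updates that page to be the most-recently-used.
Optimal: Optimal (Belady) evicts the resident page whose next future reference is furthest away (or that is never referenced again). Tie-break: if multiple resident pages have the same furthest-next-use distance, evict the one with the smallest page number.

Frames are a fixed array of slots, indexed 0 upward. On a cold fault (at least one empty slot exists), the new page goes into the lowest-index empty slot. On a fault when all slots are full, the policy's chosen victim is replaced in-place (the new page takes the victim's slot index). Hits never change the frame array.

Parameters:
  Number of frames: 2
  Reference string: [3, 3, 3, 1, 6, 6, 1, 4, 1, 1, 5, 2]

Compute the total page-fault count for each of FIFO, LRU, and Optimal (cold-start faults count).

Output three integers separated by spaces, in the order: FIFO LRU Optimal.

--- FIFO ---
  step 0: ref 3 -> FAULT, frames=[3,-] (faults so far: 1)
  step 1: ref 3 -> HIT, frames=[3,-] (faults so far: 1)
  step 2: ref 3 -> HIT, frames=[3,-] (faults so far: 1)
  step 3: ref 1 -> FAULT, frames=[3,1] (faults so far: 2)
  step 4: ref 6 -> FAULT, evict 3, frames=[6,1] (faults so far: 3)
  step 5: ref 6 -> HIT, frames=[6,1] (faults so far: 3)
  step 6: ref 1 -> HIT, frames=[6,1] (faults so far: 3)
  step 7: ref 4 -> FAULT, evict 1, frames=[6,4] (faults so far: 4)
  step 8: ref 1 -> FAULT, evict 6, frames=[1,4] (faults so far: 5)
  step 9: ref 1 -> HIT, frames=[1,4] (faults so far: 5)
  step 10: ref 5 -> FAULT, evict 4, frames=[1,5] (faults so far: 6)
  step 11: ref 2 -> FAULT, evict 1, frames=[2,5] (faults so far: 7)
  FIFO total faults: 7
--- LRU ---
  step 0: ref 3 -> FAULT, frames=[3,-] (faults so far: 1)
  step 1: ref 3 -> HIT, frames=[3,-] (faults so far: 1)
  step 2: ref 3 -> HIT, frames=[3,-] (faults so far: 1)
  step 3: ref 1 -> FAULT, frames=[3,1] (faults so far: 2)
  step 4: ref 6 -> FAULT, evict 3, frames=[6,1] (faults so far: 3)
  step 5: ref 6 -> HIT, frames=[6,1] (faults so far: 3)
  step 6: ref 1 -> HIT, frames=[6,1] (faults so far: 3)
  step 7: ref 4 -> FAULT, evict 6, frames=[4,1] (faults so far: 4)
  step 8: ref 1 -> HIT, frames=[4,1] (faults so far: 4)
  step 9: ref 1 -> HIT, frames=[4,1] (faults so far: 4)
  step 10: ref 5 -> FAULT, evict 4, frames=[5,1] (faults so far: 5)
  step 11: ref 2 -> FAULT, evict 1, frames=[5,2] (faults so far: 6)
  LRU total faults: 6
--- Optimal ---
  step 0: ref 3 -> FAULT, frames=[3,-] (faults so far: 1)
  step 1: ref 3 -> HIT, frames=[3,-] (faults so far: 1)
  step 2: ref 3 -> HIT, frames=[3,-] (faults so far: 1)
  step 3: ref 1 -> FAULT, frames=[3,1] (faults so far: 2)
  step 4: ref 6 -> FAULT, evict 3, frames=[6,1] (faults so far: 3)
  step 5: ref 6 -> HIT, frames=[6,1] (faults so far: 3)
  step 6: ref 1 -> HIT, frames=[6,1] (faults so far: 3)
  step 7: ref 4 -> FAULT, evict 6, frames=[4,1] (faults so far: 4)
  step 8: ref 1 -> HIT, frames=[4,1] (faults so far: 4)
  step 9: ref 1 -> HIT, frames=[4,1] (faults so far: 4)
  step 10: ref 5 -> FAULT, evict 1, frames=[4,5] (faults so far: 5)
  step 11: ref 2 -> FAULT, evict 4, frames=[2,5] (faults so far: 6)
  Optimal total faults: 6

Answer: 7 6 6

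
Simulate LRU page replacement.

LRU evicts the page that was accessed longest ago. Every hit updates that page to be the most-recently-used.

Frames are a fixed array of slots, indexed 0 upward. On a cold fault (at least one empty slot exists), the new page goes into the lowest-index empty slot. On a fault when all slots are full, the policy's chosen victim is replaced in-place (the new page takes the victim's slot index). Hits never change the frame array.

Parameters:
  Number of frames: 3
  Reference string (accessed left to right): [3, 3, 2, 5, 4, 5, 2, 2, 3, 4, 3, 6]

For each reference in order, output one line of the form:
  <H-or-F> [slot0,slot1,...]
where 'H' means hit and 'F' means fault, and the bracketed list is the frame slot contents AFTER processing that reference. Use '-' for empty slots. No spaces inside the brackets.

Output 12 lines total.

F [3,-,-]
H [3,-,-]
F [3,2,-]
F [3,2,5]
F [4,2,5]
H [4,2,5]
H [4,2,5]
H [4,2,5]
F [3,2,5]
F [3,2,4]
H [3,2,4]
F [3,6,4]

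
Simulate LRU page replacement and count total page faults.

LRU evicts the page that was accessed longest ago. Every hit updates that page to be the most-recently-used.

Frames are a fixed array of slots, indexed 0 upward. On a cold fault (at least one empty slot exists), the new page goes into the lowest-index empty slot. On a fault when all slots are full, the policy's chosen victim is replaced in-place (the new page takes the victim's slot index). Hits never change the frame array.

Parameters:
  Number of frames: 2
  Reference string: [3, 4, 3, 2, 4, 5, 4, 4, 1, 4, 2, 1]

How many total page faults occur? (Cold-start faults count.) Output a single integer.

Answer: 8

Derivation:
Step 0: ref 3 → FAULT, frames=[3,-]
Step 1: ref 4 → FAULT, frames=[3,4]
Step 2: ref 3 → HIT, frames=[3,4]
Step 3: ref 2 → FAULT (evict 4), frames=[3,2]
Step 4: ref 4 → FAULT (evict 3), frames=[4,2]
Step 5: ref 5 → FAULT (evict 2), frames=[4,5]
Step 6: ref 4 → HIT, frames=[4,5]
Step 7: ref 4 → HIT, frames=[4,5]
Step 8: ref 1 → FAULT (evict 5), frames=[4,1]
Step 9: ref 4 → HIT, frames=[4,1]
Step 10: ref 2 → FAULT (evict 1), frames=[4,2]
Step 11: ref 1 → FAULT (evict 4), frames=[1,2]
Total faults: 8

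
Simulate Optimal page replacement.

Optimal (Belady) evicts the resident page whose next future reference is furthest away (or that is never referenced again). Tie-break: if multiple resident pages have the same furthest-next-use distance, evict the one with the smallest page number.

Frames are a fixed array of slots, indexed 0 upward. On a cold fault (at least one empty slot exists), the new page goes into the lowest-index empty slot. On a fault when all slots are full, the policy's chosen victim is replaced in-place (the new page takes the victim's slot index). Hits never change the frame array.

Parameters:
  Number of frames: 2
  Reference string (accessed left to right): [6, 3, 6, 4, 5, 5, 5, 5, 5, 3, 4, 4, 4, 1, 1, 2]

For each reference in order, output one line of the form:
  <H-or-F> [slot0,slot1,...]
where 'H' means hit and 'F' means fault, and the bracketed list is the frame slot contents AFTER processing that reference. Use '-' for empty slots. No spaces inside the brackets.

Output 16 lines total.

F [6,-]
F [6,3]
H [6,3]
F [4,3]
F [5,3]
H [5,3]
H [5,3]
H [5,3]
H [5,3]
H [5,3]
F [5,4]
H [5,4]
H [5,4]
F [5,1]
H [5,1]
F [5,2]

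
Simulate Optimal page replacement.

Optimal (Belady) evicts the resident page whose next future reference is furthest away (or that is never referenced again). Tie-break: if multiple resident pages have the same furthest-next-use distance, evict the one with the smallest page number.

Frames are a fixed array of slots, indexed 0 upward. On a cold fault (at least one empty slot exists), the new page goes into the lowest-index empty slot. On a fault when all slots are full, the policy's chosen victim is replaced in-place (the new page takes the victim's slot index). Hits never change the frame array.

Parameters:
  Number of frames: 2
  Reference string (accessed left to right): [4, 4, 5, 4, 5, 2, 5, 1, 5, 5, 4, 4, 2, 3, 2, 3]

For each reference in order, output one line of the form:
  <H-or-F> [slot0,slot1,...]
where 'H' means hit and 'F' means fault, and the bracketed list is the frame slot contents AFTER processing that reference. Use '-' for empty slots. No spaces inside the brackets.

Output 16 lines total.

F [4,-]
H [4,-]
F [4,5]
H [4,5]
H [4,5]
F [2,5]
H [2,5]
F [1,5]
H [1,5]
H [1,5]
F [4,5]
H [4,5]
F [2,5]
F [2,3]
H [2,3]
H [2,3]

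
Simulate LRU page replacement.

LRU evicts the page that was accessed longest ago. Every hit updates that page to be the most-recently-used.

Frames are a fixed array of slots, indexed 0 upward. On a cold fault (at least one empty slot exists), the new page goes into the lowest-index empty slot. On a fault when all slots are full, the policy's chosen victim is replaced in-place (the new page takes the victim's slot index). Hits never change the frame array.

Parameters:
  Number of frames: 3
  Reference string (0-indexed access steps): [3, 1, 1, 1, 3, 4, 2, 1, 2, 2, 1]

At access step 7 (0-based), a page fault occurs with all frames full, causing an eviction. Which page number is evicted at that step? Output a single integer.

Answer: 3

Derivation:
Step 0: ref 3 -> FAULT, frames=[3,-,-]
Step 1: ref 1 -> FAULT, frames=[3,1,-]
Step 2: ref 1 -> HIT, frames=[3,1,-]
Step 3: ref 1 -> HIT, frames=[3,1,-]
Step 4: ref 3 -> HIT, frames=[3,1,-]
Step 5: ref 4 -> FAULT, frames=[3,1,4]
Step 6: ref 2 -> FAULT, evict 1, frames=[3,2,4]
Step 7: ref 1 -> FAULT, evict 3, frames=[1,2,4]
At step 7: evicted page 3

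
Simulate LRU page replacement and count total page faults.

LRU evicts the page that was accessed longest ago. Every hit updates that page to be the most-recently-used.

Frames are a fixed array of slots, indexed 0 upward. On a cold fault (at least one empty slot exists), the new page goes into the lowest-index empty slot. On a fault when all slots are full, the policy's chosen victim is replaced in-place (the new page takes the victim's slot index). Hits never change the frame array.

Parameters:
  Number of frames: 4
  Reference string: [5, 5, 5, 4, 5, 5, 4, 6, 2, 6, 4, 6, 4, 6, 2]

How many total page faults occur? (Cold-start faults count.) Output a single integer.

Answer: 4

Derivation:
Step 0: ref 5 → FAULT, frames=[5,-,-,-]
Step 1: ref 5 → HIT, frames=[5,-,-,-]
Step 2: ref 5 → HIT, frames=[5,-,-,-]
Step 3: ref 4 → FAULT, frames=[5,4,-,-]
Step 4: ref 5 → HIT, frames=[5,4,-,-]
Step 5: ref 5 → HIT, frames=[5,4,-,-]
Step 6: ref 4 → HIT, frames=[5,4,-,-]
Step 7: ref 6 → FAULT, frames=[5,4,6,-]
Step 8: ref 2 → FAULT, frames=[5,4,6,2]
Step 9: ref 6 → HIT, frames=[5,4,6,2]
Step 10: ref 4 → HIT, frames=[5,4,6,2]
Step 11: ref 6 → HIT, frames=[5,4,6,2]
Step 12: ref 4 → HIT, frames=[5,4,6,2]
Step 13: ref 6 → HIT, frames=[5,4,6,2]
Step 14: ref 2 → HIT, frames=[5,4,6,2]
Total faults: 4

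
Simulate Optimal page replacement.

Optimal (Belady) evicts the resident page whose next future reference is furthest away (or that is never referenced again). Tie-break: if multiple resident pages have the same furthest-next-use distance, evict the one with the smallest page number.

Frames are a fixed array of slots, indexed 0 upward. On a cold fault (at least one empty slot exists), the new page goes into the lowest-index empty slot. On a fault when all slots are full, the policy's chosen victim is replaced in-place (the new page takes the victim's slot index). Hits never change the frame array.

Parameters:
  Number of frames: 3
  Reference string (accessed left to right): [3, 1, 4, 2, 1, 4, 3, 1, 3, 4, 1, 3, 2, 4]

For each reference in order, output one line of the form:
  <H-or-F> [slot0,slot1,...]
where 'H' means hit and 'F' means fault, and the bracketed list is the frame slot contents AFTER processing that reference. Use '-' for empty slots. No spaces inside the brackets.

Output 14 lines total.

F [3,-,-]
F [3,1,-]
F [3,1,4]
F [2,1,4]
H [2,1,4]
H [2,1,4]
F [3,1,4]
H [3,1,4]
H [3,1,4]
H [3,1,4]
H [3,1,4]
H [3,1,4]
F [3,2,4]
H [3,2,4]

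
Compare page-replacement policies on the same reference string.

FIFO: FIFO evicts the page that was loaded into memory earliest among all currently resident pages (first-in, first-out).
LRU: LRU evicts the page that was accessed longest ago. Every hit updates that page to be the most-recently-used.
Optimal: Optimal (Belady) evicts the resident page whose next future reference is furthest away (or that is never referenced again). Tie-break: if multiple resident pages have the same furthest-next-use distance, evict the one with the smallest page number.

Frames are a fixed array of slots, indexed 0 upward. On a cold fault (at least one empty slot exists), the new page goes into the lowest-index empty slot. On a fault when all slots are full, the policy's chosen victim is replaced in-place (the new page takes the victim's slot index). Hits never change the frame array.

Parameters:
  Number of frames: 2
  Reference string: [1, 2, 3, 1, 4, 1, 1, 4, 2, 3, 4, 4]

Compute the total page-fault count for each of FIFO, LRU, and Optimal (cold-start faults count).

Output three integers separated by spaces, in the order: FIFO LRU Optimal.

Answer: 8 8 6

Derivation:
--- FIFO ---
  step 0: ref 1 -> FAULT, frames=[1,-] (faults so far: 1)
  step 1: ref 2 -> FAULT, frames=[1,2] (faults so far: 2)
  step 2: ref 3 -> FAULT, evict 1, frames=[3,2] (faults so far: 3)
  step 3: ref 1 -> FAULT, evict 2, frames=[3,1] (faults so far: 4)
  step 4: ref 4 -> FAULT, evict 3, frames=[4,1] (faults so far: 5)
  step 5: ref 1 -> HIT, frames=[4,1] (faults so far: 5)
  step 6: ref 1 -> HIT, frames=[4,1] (faults so far: 5)
  step 7: ref 4 -> HIT, frames=[4,1] (faults so far: 5)
  step 8: ref 2 -> FAULT, evict 1, frames=[4,2] (faults so far: 6)
  step 9: ref 3 -> FAULT, evict 4, frames=[3,2] (faults so far: 7)
  step 10: ref 4 -> FAULT, evict 2, frames=[3,4] (faults so far: 8)
  step 11: ref 4 -> HIT, frames=[3,4] (faults so far: 8)
  FIFO total faults: 8
--- LRU ---
  step 0: ref 1 -> FAULT, frames=[1,-] (faults so far: 1)
  step 1: ref 2 -> FAULT, frames=[1,2] (faults so far: 2)
  step 2: ref 3 -> FAULT, evict 1, frames=[3,2] (faults so far: 3)
  step 3: ref 1 -> FAULT, evict 2, frames=[3,1] (faults so far: 4)
  step 4: ref 4 -> FAULT, evict 3, frames=[4,1] (faults so far: 5)
  step 5: ref 1 -> HIT, frames=[4,1] (faults so far: 5)
  step 6: ref 1 -> HIT, frames=[4,1] (faults so far: 5)
  step 7: ref 4 -> HIT, frames=[4,1] (faults so far: 5)
  step 8: ref 2 -> FAULT, evict 1, frames=[4,2] (faults so far: 6)
  step 9: ref 3 -> FAULT, evict 4, frames=[3,2] (faults so far: 7)
  step 10: ref 4 -> FAULT, evict 2, frames=[3,4] (faults so far: 8)
  step 11: ref 4 -> HIT, frames=[3,4] (faults so far: 8)
  LRU total faults: 8
--- Optimal ---
  step 0: ref 1 -> FAULT, frames=[1,-] (faults so far: 1)
  step 1: ref 2 -> FAULT, frames=[1,2] (faults so far: 2)
  step 2: ref 3 -> FAULT, evict 2, frames=[1,3] (faults so far: 3)
  step 3: ref 1 -> HIT, frames=[1,3] (faults so far: 3)
  step 4: ref 4 -> FAULT, evict 3, frames=[1,4] (faults so far: 4)
  step 5: ref 1 -> HIT, frames=[1,4] (faults so far: 4)
  step 6: ref 1 -> HIT, frames=[1,4] (faults so far: 4)
  step 7: ref 4 -> HIT, frames=[1,4] (faults so far: 4)
  step 8: ref 2 -> FAULT, evict 1, frames=[2,4] (faults so far: 5)
  step 9: ref 3 -> FAULT, evict 2, frames=[3,4] (faults so far: 6)
  step 10: ref 4 -> HIT, frames=[3,4] (faults so far: 6)
  step 11: ref 4 -> HIT, frames=[3,4] (faults so far: 6)
  Optimal total faults: 6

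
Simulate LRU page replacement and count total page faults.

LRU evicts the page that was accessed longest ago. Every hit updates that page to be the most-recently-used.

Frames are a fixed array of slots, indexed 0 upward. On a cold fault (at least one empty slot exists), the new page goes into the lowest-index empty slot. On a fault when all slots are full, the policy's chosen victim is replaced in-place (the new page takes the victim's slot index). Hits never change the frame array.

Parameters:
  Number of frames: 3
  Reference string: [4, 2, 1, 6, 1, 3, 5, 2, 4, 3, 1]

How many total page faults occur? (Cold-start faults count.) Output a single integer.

Answer: 10

Derivation:
Step 0: ref 4 → FAULT, frames=[4,-,-]
Step 1: ref 2 → FAULT, frames=[4,2,-]
Step 2: ref 1 → FAULT, frames=[4,2,1]
Step 3: ref 6 → FAULT (evict 4), frames=[6,2,1]
Step 4: ref 1 → HIT, frames=[6,2,1]
Step 5: ref 3 → FAULT (evict 2), frames=[6,3,1]
Step 6: ref 5 → FAULT (evict 6), frames=[5,3,1]
Step 7: ref 2 → FAULT (evict 1), frames=[5,3,2]
Step 8: ref 4 → FAULT (evict 3), frames=[5,4,2]
Step 9: ref 3 → FAULT (evict 5), frames=[3,4,2]
Step 10: ref 1 → FAULT (evict 2), frames=[3,4,1]
Total faults: 10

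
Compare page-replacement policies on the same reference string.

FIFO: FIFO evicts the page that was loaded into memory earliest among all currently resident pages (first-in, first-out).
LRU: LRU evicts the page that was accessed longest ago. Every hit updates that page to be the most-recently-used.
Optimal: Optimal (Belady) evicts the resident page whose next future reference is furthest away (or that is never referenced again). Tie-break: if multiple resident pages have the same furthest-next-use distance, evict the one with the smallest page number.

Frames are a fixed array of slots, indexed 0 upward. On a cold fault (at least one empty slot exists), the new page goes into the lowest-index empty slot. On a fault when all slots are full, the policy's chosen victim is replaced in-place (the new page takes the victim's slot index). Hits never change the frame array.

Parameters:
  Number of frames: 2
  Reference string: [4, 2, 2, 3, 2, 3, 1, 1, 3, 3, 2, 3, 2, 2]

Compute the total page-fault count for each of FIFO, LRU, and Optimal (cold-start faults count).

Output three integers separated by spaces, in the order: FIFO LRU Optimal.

--- FIFO ---
  step 0: ref 4 -> FAULT, frames=[4,-] (faults so far: 1)
  step 1: ref 2 -> FAULT, frames=[4,2] (faults so far: 2)
  step 2: ref 2 -> HIT, frames=[4,2] (faults so far: 2)
  step 3: ref 3 -> FAULT, evict 4, frames=[3,2] (faults so far: 3)
  step 4: ref 2 -> HIT, frames=[3,2] (faults so far: 3)
  step 5: ref 3 -> HIT, frames=[3,2] (faults so far: 3)
  step 6: ref 1 -> FAULT, evict 2, frames=[3,1] (faults so far: 4)
  step 7: ref 1 -> HIT, frames=[3,1] (faults so far: 4)
  step 8: ref 3 -> HIT, frames=[3,1] (faults so far: 4)
  step 9: ref 3 -> HIT, frames=[3,1] (faults so far: 4)
  step 10: ref 2 -> FAULT, evict 3, frames=[2,1] (faults so far: 5)
  step 11: ref 3 -> FAULT, evict 1, frames=[2,3] (faults so far: 6)
  step 12: ref 2 -> HIT, frames=[2,3] (faults so far: 6)
  step 13: ref 2 -> HIT, frames=[2,3] (faults so far: 6)
  FIFO total faults: 6
--- LRU ---
  step 0: ref 4 -> FAULT, frames=[4,-] (faults so far: 1)
  step 1: ref 2 -> FAULT, frames=[4,2] (faults so far: 2)
  step 2: ref 2 -> HIT, frames=[4,2] (faults so far: 2)
  step 3: ref 3 -> FAULT, evict 4, frames=[3,2] (faults so far: 3)
  step 4: ref 2 -> HIT, frames=[3,2] (faults so far: 3)
  step 5: ref 3 -> HIT, frames=[3,2] (faults so far: 3)
  step 6: ref 1 -> FAULT, evict 2, frames=[3,1] (faults so far: 4)
  step 7: ref 1 -> HIT, frames=[3,1] (faults so far: 4)
  step 8: ref 3 -> HIT, frames=[3,1] (faults so far: 4)
  step 9: ref 3 -> HIT, frames=[3,1] (faults so far: 4)
  step 10: ref 2 -> FAULT, evict 1, frames=[3,2] (faults so far: 5)
  step 11: ref 3 -> HIT, frames=[3,2] (faults so far: 5)
  step 12: ref 2 -> HIT, frames=[3,2] (faults so far: 5)
  step 13: ref 2 -> HIT, frames=[3,2] (faults so far: 5)
  LRU total faults: 5
--- Optimal ---
  step 0: ref 4 -> FAULT, frames=[4,-] (faults so far: 1)
  step 1: ref 2 -> FAULT, frames=[4,2] (faults so far: 2)
  step 2: ref 2 -> HIT, frames=[4,2] (faults so far: 2)
  step 3: ref 3 -> FAULT, evict 4, frames=[3,2] (faults so far: 3)
  step 4: ref 2 -> HIT, frames=[3,2] (faults so far: 3)
  step 5: ref 3 -> HIT, frames=[3,2] (faults so far: 3)
  step 6: ref 1 -> FAULT, evict 2, frames=[3,1] (faults so far: 4)
  step 7: ref 1 -> HIT, frames=[3,1] (faults so far: 4)
  step 8: ref 3 -> HIT, frames=[3,1] (faults so far: 4)
  step 9: ref 3 -> HIT, frames=[3,1] (faults so far: 4)
  step 10: ref 2 -> FAULT, evict 1, frames=[3,2] (faults so far: 5)
  step 11: ref 3 -> HIT, frames=[3,2] (faults so far: 5)
  step 12: ref 2 -> HIT, frames=[3,2] (faults so far: 5)
  step 13: ref 2 -> HIT, frames=[3,2] (faults so far: 5)
  Optimal total faults: 5

Answer: 6 5 5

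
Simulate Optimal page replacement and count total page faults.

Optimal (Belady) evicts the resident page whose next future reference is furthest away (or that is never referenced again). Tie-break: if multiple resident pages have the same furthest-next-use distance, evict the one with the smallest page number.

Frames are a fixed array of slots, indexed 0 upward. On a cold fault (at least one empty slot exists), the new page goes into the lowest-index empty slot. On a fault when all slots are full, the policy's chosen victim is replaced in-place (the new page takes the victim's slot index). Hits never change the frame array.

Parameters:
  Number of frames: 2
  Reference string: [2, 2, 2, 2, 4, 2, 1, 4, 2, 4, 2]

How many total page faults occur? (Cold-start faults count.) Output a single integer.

Answer: 4

Derivation:
Step 0: ref 2 → FAULT, frames=[2,-]
Step 1: ref 2 → HIT, frames=[2,-]
Step 2: ref 2 → HIT, frames=[2,-]
Step 3: ref 2 → HIT, frames=[2,-]
Step 4: ref 4 → FAULT, frames=[2,4]
Step 5: ref 2 → HIT, frames=[2,4]
Step 6: ref 1 → FAULT (evict 2), frames=[1,4]
Step 7: ref 4 → HIT, frames=[1,4]
Step 8: ref 2 → FAULT (evict 1), frames=[2,4]
Step 9: ref 4 → HIT, frames=[2,4]
Step 10: ref 2 → HIT, frames=[2,4]
Total faults: 4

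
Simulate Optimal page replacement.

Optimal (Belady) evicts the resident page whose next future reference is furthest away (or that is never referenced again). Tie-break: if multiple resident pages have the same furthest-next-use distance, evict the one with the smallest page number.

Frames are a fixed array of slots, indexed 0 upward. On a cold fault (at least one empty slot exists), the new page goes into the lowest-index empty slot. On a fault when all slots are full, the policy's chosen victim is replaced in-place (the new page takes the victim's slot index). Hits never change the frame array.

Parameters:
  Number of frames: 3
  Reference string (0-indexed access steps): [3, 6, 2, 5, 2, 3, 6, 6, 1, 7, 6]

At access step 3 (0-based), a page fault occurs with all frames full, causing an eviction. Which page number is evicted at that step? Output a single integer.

Step 0: ref 3 -> FAULT, frames=[3,-,-]
Step 1: ref 6 -> FAULT, frames=[3,6,-]
Step 2: ref 2 -> FAULT, frames=[3,6,2]
Step 3: ref 5 -> FAULT, evict 6, frames=[3,5,2]
At step 3: evicted page 6

Answer: 6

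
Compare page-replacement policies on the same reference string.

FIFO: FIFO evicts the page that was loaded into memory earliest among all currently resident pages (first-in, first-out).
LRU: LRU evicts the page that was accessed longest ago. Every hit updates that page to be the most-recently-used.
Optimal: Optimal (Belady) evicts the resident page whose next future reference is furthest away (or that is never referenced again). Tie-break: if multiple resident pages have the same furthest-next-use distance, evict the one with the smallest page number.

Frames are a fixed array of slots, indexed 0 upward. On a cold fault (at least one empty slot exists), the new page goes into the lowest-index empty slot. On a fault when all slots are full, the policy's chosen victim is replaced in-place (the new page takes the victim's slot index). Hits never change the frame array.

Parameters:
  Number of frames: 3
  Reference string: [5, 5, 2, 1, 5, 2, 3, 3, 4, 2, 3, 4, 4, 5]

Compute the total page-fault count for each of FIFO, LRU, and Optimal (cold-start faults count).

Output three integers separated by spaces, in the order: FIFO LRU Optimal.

--- FIFO ---
  step 0: ref 5 -> FAULT, frames=[5,-,-] (faults so far: 1)
  step 1: ref 5 -> HIT, frames=[5,-,-] (faults so far: 1)
  step 2: ref 2 -> FAULT, frames=[5,2,-] (faults so far: 2)
  step 3: ref 1 -> FAULT, frames=[5,2,1] (faults so far: 3)
  step 4: ref 5 -> HIT, frames=[5,2,1] (faults so far: 3)
  step 5: ref 2 -> HIT, frames=[5,2,1] (faults so far: 3)
  step 6: ref 3 -> FAULT, evict 5, frames=[3,2,1] (faults so far: 4)
  step 7: ref 3 -> HIT, frames=[3,2,1] (faults so far: 4)
  step 8: ref 4 -> FAULT, evict 2, frames=[3,4,1] (faults so far: 5)
  step 9: ref 2 -> FAULT, evict 1, frames=[3,4,2] (faults so far: 6)
  step 10: ref 3 -> HIT, frames=[3,4,2] (faults so far: 6)
  step 11: ref 4 -> HIT, frames=[3,4,2] (faults so far: 6)
  step 12: ref 4 -> HIT, frames=[3,4,2] (faults so far: 6)
  step 13: ref 5 -> FAULT, evict 3, frames=[5,4,2] (faults so far: 7)
  FIFO total faults: 7
--- LRU ---
  step 0: ref 5 -> FAULT, frames=[5,-,-] (faults so far: 1)
  step 1: ref 5 -> HIT, frames=[5,-,-] (faults so far: 1)
  step 2: ref 2 -> FAULT, frames=[5,2,-] (faults so far: 2)
  step 3: ref 1 -> FAULT, frames=[5,2,1] (faults so far: 3)
  step 4: ref 5 -> HIT, frames=[5,2,1] (faults so far: 3)
  step 5: ref 2 -> HIT, frames=[5,2,1] (faults so far: 3)
  step 6: ref 3 -> FAULT, evict 1, frames=[5,2,3] (faults so far: 4)
  step 7: ref 3 -> HIT, frames=[5,2,3] (faults so far: 4)
  step 8: ref 4 -> FAULT, evict 5, frames=[4,2,3] (faults so far: 5)
  step 9: ref 2 -> HIT, frames=[4,2,3] (faults so far: 5)
  step 10: ref 3 -> HIT, frames=[4,2,3] (faults so far: 5)
  step 11: ref 4 -> HIT, frames=[4,2,3] (faults so far: 5)
  step 12: ref 4 -> HIT, frames=[4,2,3] (faults so far: 5)
  step 13: ref 5 -> FAULT, evict 2, frames=[4,5,3] (faults so far: 6)
  LRU total faults: 6
--- Optimal ---
  step 0: ref 5 -> FAULT, frames=[5,-,-] (faults so far: 1)
  step 1: ref 5 -> HIT, frames=[5,-,-] (faults so far: 1)
  step 2: ref 2 -> FAULT, frames=[5,2,-] (faults so far: 2)
  step 3: ref 1 -> FAULT, frames=[5,2,1] (faults so far: 3)
  step 4: ref 5 -> HIT, frames=[5,2,1] (faults so far: 3)
  step 5: ref 2 -> HIT, frames=[5,2,1] (faults so far: 3)
  step 6: ref 3 -> FAULT, evict 1, frames=[5,2,3] (faults so far: 4)
  step 7: ref 3 -> HIT, frames=[5,2,3] (faults so far: 4)
  step 8: ref 4 -> FAULT, evict 5, frames=[4,2,3] (faults so far: 5)
  step 9: ref 2 -> HIT, frames=[4,2,3] (faults so far: 5)
  step 10: ref 3 -> HIT, frames=[4,2,3] (faults so far: 5)
  step 11: ref 4 -> HIT, frames=[4,2,3] (faults so far: 5)
  step 12: ref 4 -> HIT, frames=[4,2,3] (faults so far: 5)
  step 13: ref 5 -> FAULT, evict 2, frames=[4,5,3] (faults so far: 6)
  Optimal total faults: 6

Answer: 7 6 6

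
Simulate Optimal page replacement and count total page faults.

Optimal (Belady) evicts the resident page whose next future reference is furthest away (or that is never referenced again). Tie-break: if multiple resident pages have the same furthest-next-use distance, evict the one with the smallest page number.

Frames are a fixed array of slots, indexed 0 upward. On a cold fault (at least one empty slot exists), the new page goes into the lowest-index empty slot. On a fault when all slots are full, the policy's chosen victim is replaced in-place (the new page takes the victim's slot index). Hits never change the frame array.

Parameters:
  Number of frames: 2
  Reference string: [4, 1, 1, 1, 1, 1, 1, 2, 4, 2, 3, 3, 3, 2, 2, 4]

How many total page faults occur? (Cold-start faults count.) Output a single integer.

Answer: 5

Derivation:
Step 0: ref 4 → FAULT, frames=[4,-]
Step 1: ref 1 → FAULT, frames=[4,1]
Step 2: ref 1 → HIT, frames=[4,1]
Step 3: ref 1 → HIT, frames=[4,1]
Step 4: ref 1 → HIT, frames=[4,1]
Step 5: ref 1 → HIT, frames=[4,1]
Step 6: ref 1 → HIT, frames=[4,1]
Step 7: ref 2 → FAULT (evict 1), frames=[4,2]
Step 8: ref 4 → HIT, frames=[4,2]
Step 9: ref 2 → HIT, frames=[4,2]
Step 10: ref 3 → FAULT (evict 4), frames=[3,2]
Step 11: ref 3 → HIT, frames=[3,2]
Step 12: ref 3 → HIT, frames=[3,2]
Step 13: ref 2 → HIT, frames=[3,2]
Step 14: ref 2 → HIT, frames=[3,2]
Step 15: ref 4 → FAULT (evict 2), frames=[3,4]
Total faults: 5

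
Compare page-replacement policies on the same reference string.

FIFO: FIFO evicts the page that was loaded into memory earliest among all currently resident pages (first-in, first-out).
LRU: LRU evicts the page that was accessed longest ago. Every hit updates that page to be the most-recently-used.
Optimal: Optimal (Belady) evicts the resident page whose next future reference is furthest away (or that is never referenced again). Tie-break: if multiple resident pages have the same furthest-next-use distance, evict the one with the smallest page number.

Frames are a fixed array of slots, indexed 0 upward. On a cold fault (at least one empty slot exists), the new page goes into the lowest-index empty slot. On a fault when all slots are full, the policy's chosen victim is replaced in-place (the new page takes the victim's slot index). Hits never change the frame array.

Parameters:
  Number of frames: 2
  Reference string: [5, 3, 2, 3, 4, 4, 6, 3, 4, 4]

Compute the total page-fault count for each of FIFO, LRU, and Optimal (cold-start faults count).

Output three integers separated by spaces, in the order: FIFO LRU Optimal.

Answer: 7 7 6

Derivation:
--- FIFO ---
  step 0: ref 5 -> FAULT, frames=[5,-] (faults so far: 1)
  step 1: ref 3 -> FAULT, frames=[5,3] (faults so far: 2)
  step 2: ref 2 -> FAULT, evict 5, frames=[2,3] (faults so far: 3)
  step 3: ref 3 -> HIT, frames=[2,3] (faults so far: 3)
  step 4: ref 4 -> FAULT, evict 3, frames=[2,4] (faults so far: 4)
  step 5: ref 4 -> HIT, frames=[2,4] (faults so far: 4)
  step 6: ref 6 -> FAULT, evict 2, frames=[6,4] (faults so far: 5)
  step 7: ref 3 -> FAULT, evict 4, frames=[6,3] (faults so far: 6)
  step 8: ref 4 -> FAULT, evict 6, frames=[4,3] (faults so far: 7)
  step 9: ref 4 -> HIT, frames=[4,3] (faults so far: 7)
  FIFO total faults: 7
--- LRU ---
  step 0: ref 5 -> FAULT, frames=[5,-] (faults so far: 1)
  step 1: ref 3 -> FAULT, frames=[5,3] (faults so far: 2)
  step 2: ref 2 -> FAULT, evict 5, frames=[2,3] (faults so far: 3)
  step 3: ref 3 -> HIT, frames=[2,3] (faults so far: 3)
  step 4: ref 4 -> FAULT, evict 2, frames=[4,3] (faults so far: 4)
  step 5: ref 4 -> HIT, frames=[4,3] (faults so far: 4)
  step 6: ref 6 -> FAULT, evict 3, frames=[4,6] (faults so far: 5)
  step 7: ref 3 -> FAULT, evict 4, frames=[3,6] (faults so far: 6)
  step 8: ref 4 -> FAULT, evict 6, frames=[3,4] (faults so far: 7)
  step 9: ref 4 -> HIT, frames=[3,4] (faults so far: 7)
  LRU total faults: 7
--- Optimal ---
  step 0: ref 5 -> FAULT, frames=[5,-] (faults so far: 1)
  step 1: ref 3 -> FAULT, frames=[5,3] (faults so far: 2)
  step 2: ref 2 -> FAULT, evict 5, frames=[2,3] (faults so far: 3)
  step 3: ref 3 -> HIT, frames=[2,3] (faults so far: 3)
  step 4: ref 4 -> FAULT, evict 2, frames=[4,3] (faults so far: 4)
  step 5: ref 4 -> HIT, frames=[4,3] (faults so far: 4)
  step 6: ref 6 -> FAULT, evict 4, frames=[6,3] (faults so far: 5)
  step 7: ref 3 -> HIT, frames=[6,3] (faults so far: 5)
  step 8: ref 4 -> FAULT, evict 3, frames=[6,4] (faults so far: 6)
  step 9: ref 4 -> HIT, frames=[6,4] (faults so far: 6)
  Optimal total faults: 6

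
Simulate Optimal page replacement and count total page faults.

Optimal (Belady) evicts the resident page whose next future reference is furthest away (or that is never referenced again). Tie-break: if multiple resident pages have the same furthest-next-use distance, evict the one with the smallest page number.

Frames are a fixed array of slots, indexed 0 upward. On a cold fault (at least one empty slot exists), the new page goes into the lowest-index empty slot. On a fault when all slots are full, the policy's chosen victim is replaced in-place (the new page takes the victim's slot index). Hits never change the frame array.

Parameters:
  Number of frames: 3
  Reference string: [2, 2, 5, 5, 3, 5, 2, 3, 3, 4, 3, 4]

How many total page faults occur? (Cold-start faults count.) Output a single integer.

Step 0: ref 2 → FAULT, frames=[2,-,-]
Step 1: ref 2 → HIT, frames=[2,-,-]
Step 2: ref 5 → FAULT, frames=[2,5,-]
Step 3: ref 5 → HIT, frames=[2,5,-]
Step 4: ref 3 → FAULT, frames=[2,5,3]
Step 5: ref 5 → HIT, frames=[2,5,3]
Step 6: ref 2 → HIT, frames=[2,5,3]
Step 7: ref 3 → HIT, frames=[2,5,3]
Step 8: ref 3 → HIT, frames=[2,5,3]
Step 9: ref 4 → FAULT (evict 2), frames=[4,5,3]
Step 10: ref 3 → HIT, frames=[4,5,3]
Step 11: ref 4 → HIT, frames=[4,5,3]
Total faults: 4

Answer: 4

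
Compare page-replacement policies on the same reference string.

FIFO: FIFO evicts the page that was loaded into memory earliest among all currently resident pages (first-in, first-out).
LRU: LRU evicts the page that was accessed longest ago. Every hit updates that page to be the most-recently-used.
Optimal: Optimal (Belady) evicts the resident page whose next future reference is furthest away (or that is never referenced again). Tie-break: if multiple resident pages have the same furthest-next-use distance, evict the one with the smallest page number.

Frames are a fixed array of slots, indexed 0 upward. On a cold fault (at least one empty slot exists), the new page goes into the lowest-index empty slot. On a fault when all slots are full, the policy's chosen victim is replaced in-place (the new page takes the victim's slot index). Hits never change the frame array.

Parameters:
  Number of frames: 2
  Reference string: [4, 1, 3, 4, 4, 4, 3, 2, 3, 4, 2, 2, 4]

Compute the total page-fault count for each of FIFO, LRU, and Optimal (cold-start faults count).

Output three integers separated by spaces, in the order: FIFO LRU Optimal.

--- FIFO ---
  step 0: ref 4 -> FAULT, frames=[4,-] (faults so far: 1)
  step 1: ref 1 -> FAULT, frames=[4,1] (faults so far: 2)
  step 2: ref 3 -> FAULT, evict 4, frames=[3,1] (faults so far: 3)
  step 3: ref 4 -> FAULT, evict 1, frames=[3,4] (faults so far: 4)
  step 4: ref 4 -> HIT, frames=[3,4] (faults so far: 4)
  step 5: ref 4 -> HIT, frames=[3,4] (faults so far: 4)
  step 6: ref 3 -> HIT, frames=[3,4] (faults so far: 4)
  step 7: ref 2 -> FAULT, evict 3, frames=[2,4] (faults so far: 5)
  step 8: ref 3 -> FAULT, evict 4, frames=[2,3] (faults so far: 6)
  step 9: ref 4 -> FAULT, evict 2, frames=[4,3] (faults so far: 7)
  step 10: ref 2 -> FAULT, evict 3, frames=[4,2] (faults so far: 8)
  step 11: ref 2 -> HIT, frames=[4,2] (faults so far: 8)
  step 12: ref 4 -> HIT, frames=[4,2] (faults so far: 8)
  FIFO total faults: 8
--- LRU ---
  step 0: ref 4 -> FAULT, frames=[4,-] (faults so far: 1)
  step 1: ref 1 -> FAULT, frames=[4,1] (faults so far: 2)
  step 2: ref 3 -> FAULT, evict 4, frames=[3,1] (faults so far: 3)
  step 3: ref 4 -> FAULT, evict 1, frames=[3,4] (faults so far: 4)
  step 4: ref 4 -> HIT, frames=[3,4] (faults so far: 4)
  step 5: ref 4 -> HIT, frames=[3,4] (faults so far: 4)
  step 6: ref 3 -> HIT, frames=[3,4] (faults so far: 4)
  step 7: ref 2 -> FAULT, evict 4, frames=[3,2] (faults so far: 5)
  step 8: ref 3 -> HIT, frames=[3,2] (faults so far: 5)
  step 9: ref 4 -> FAULT, evict 2, frames=[3,4] (faults so far: 6)
  step 10: ref 2 -> FAULT, evict 3, frames=[2,4] (faults so far: 7)
  step 11: ref 2 -> HIT, frames=[2,4] (faults so far: 7)
  step 12: ref 4 -> HIT, frames=[2,4] (faults so far: 7)
  LRU total faults: 7
--- Optimal ---
  step 0: ref 4 -> FAULT, frames=[4,-] (faults so far: 1)
  step 1: ref 1 -> FAULT, frames=[4,1] (faults so far: 2)
  step 2: ref 3 -> FAULT, evict 1, frames=[4,3] (faults so far: 3)
  step 3: ref 4 -> HIT, frames=[4,3] (faults so far: 3)
  step 4: ref 4 -> HIT, frames=[4,3] (faults so far: 3)
  step 5: ref 4 -> HIT, frames=[4,3] (faults so far: 3)
  step 6: ref 3 -> HIT, frames=[4,3] (faults so far: 3)
  step 7: ref 2 -> FAULT, evict 4, frames=[2,3] (faults so far: 4)
  step 8: ref 3 -> HIT, frames=[2,3] (faults so far: 4)
  step 9: ref 4 -> FAULT, evict 3, frames=[2,4] (faults so far: 5)
  step 10: ref 2 -> HIT, frames=[2,4] (faults so far: 5)
  step 11: ref 2 -> HIT, frames=[2,4] (faults so far: 5)
  step 12: ref 4 -> HIT, frames=[2,4] (faults so far: 5)
  Optimal total faults: 5

Answer: 8 7 5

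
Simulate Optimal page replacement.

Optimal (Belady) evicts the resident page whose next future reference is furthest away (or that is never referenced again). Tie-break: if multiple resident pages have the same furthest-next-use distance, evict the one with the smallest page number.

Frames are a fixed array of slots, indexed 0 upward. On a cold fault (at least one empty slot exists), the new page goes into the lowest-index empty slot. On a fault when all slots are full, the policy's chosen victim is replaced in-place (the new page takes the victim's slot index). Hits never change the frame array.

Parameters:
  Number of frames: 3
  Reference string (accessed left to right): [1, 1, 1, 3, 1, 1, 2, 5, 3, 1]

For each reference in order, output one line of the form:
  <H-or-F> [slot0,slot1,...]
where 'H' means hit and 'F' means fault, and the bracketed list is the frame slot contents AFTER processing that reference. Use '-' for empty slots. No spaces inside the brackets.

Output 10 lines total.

F [1,-,-]
H [1,-,-]
H [1,-,-]
F [1,3,-]
H [1,3,-]
H [1,3,-]
F [1,3,2]
F [1,3,5]
H [1,3,5]
H [1,3,5]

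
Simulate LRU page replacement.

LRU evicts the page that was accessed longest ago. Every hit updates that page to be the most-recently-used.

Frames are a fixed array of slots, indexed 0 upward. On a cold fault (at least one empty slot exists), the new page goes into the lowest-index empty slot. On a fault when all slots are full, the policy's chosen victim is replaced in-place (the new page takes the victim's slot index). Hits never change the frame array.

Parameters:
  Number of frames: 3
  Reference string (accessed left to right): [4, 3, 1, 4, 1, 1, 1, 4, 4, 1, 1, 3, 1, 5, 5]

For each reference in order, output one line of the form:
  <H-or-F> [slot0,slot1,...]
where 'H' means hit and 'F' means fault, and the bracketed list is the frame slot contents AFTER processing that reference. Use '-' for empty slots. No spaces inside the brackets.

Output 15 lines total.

F [4,-,-]
F [4,3,-]
F [4,3,1]
H [4,3,1]
H [4,3,1]
H [4,3,1]
H [4,3,1]
H [4,3,1]
H [4,3,1]
H [4,3,1]
H [4,3,1]
H [4,3,1]
H [4,3,1]
F [5,3,1]
H [5,3,1]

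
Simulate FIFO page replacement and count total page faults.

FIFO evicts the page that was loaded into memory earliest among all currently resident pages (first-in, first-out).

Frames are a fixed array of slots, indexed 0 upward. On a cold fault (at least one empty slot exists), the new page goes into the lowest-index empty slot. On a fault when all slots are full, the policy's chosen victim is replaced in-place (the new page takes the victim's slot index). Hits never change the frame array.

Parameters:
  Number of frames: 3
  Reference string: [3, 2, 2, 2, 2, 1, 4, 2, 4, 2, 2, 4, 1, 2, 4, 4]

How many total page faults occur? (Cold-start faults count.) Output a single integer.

Step 0: ref 3 → FAULT, frames=[3,-,-]
Step 1: ref 2 → FAULT, frames=[3,2,-]
Step 2: ref 2 → HIT, frames=[3,2,-]
Step 3: ref 2 → HIT, frames=[3,2,-]
Step 4: ref 2 → HIT, frames=[3,2,-]
Step 5: ref 1 → FAULT, frames=[3,2,1]
Step 6: ref 4 → FAULT (evict 3), frames=[4,2,1]
Step 7: ref 2 → HIT, frames=[4,2,1]
Step 8: ref 4 → HIT, frames=[4,2,1]
Step 9: ref 2 → HIT, frames=[4,2,1]
Step 10: ref 2 → HIT, frames=[4,2,1]
Step 11: ref 4 → HIT, frames=[4,2,1]
Step 12: ref 1 → HIT, frames=[4,2,1]
Step 13: ref 2 → HIT, frames=[4,2,1]
Step 14: ref 4 → HIT, frames=[4,2,1]
Step 15: ref 4 → HIT, frames=[4,2,1]
Total faults: 4

Answer: 4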